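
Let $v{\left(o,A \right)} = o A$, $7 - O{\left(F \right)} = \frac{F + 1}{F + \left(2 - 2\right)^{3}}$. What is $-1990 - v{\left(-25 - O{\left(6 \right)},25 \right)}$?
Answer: $- \frac{7315}{6} \approx -1219.2$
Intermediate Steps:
$O{\left(F \right)} = 7 - \frac{1 + F}{F}$ ($O{\left(F \right)} = 7 - \frac{F + 1}{F + \left(2 - 2\right)^{3}} = 7 - \frac{1 + F}{F + \left(2 - 2\right)^{3}} = 7 - \frac{1 + F}{F + 0^{3}} = 7 - \frac{1 + F}{F + 0} = 7 - \frac{1 + F}{F}$)
$v{\left(o,A \right)} = A o$
$-1990 - v{\left(-25 - O{\left(6 \right)},25 \right)} = -1990 - 25 \left(-25 - \left(6 - \frac{1}{6}\right)\right) = -1990 - 25 \left(-25 - \frac{35}{6}\right) = -1990 - 25 \left(- \frac{185}{6}\right) = -1990 - - \frac{4625}{6} = -1990 + \frac{4625}{6} = - \frac{7315}{6}$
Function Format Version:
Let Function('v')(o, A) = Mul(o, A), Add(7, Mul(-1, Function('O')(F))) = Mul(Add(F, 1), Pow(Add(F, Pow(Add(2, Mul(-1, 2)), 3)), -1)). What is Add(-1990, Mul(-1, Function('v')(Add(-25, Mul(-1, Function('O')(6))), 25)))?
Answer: Rational(-7315, 6) ≈ -1219.2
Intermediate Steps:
Function('O')(F) = Add(7, Mul(-1, Pow(F, -1), Add(1, F))) (Function('O')(F) = Add(7, Mul(-1, Mul(Add(F, 1), Pow(Add(F, Pow(Add(2, Mul(-1, 2)), 3)), -1)))) = Add(7, Mul(-1, Mul(Add(1, F), Pow(Add(F, Pow(Add(2, -2), 3)), -1)))) = Add(7, Mul(-1, Mul(Add(1, F), Pow(Add(F, Pow(0, 3)), -1)))) = Add(7, Mul(-1, Mul(Add(1, F), Pow(Add(F, 0), -1)))) = Add(7, Mul(-1, Mul(Add(1, F), Pow(F, -1)))) = Add(7, Mul(-1, Mul(Pow(F, -1), Add(1, F)))) = Add(7, Mul(-1, Pow(F, -1), Add(1, F))))
Function('v')(o, A) = Mul(A, o)
Add(-1990, Mul(-1, Function('v')(Add(-25, Mul(-1, Function('O')(6))), 25))) = Add(-1990, Mul(-1, Mul(25, Add(-25, Mul(-1, Add(6, Mul(-1, Pow(6, -1)))))))) = Add(-1990, Mul(-1, Mul(25, Add(-25, Mul(-1, Add(6, Mul(-1, Rational(1, 6)))))))) = Add(-1990, Mul(-1, Mul(25, Add(-25, Mul(-1, Add(6, Rational(-1, 6))))))) = Add(-1990, Mul(-1, Mul(25, Add(-25, Mul(-1, Rational(35, 6)))))) = Add(-1990, Mul(-1, Mul(25, Add(-25, Rational(-35, 6))))) = Add(-1990, Mul(-1, Mul(25, Rational(-185, 6)))) = Add(-1990, Mul(-1, Rational(-4625, 6))) = Add(-1990, Rational(4625, 6)) = Rational(-7315, 6)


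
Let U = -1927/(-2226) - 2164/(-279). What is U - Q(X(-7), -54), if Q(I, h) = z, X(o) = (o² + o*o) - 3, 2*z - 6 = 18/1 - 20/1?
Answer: 1370863/207018 ≈ 6.6219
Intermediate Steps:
z = 2 (z = 3 + (18/1 - 20/1)/2 = 3 + (18*1 - 20*1)/2 = 3 + (18 - 20)/2 = 3 + (½)*(-2) = 3 - 1 = 2)
X(o) = -3 + 2*o² (X(o) = (o² + o²) - 3 = 2*o² - 3 = -3 + 2*o²)
Q(I, h) = 2
U = 1784899/207018 (U = -1927*(-1/2226) - 2164*(-1/279) = 1927/2226 + 2164/279 = 1784899/207018 ≈ 8.6219)
U - Q(X(-7), -54) = 1784899/207018 - 1*2 = 1784899/207018 - 2 = 1370863/207018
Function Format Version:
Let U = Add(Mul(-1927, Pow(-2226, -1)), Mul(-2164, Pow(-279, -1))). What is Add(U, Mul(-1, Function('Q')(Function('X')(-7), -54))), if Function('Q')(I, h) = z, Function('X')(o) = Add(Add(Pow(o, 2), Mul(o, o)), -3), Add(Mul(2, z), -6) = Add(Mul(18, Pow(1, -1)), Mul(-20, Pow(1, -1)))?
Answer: Rational(1370863, 207018) ≈ 6.6219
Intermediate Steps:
z = 2 (z = Add(3, Mul(Rational(1, 2), Add(Mul(18, Pow(1, -1)), Mul(-20, Pow(1, -1))))) = Add(3, Mul(Rational(1, 2), Add(Mul(18, 1), Mul(-20, 1)))) = Add(3, Mul(Rational(1, 2), Add(18, -20))) = Add(3, Mul(Rational(1, 2), -2)) = Add(3, -1) = 2)
Function('X')(o) = Add(-3, Mul(2, Pow(o, 2))) (Function('X')(o) = Add(Add(Pow(o, 2), Pow(o, 2)), -3) = Add(Mul(2, Pow(o, 2)), -3) = Add(-3, Mul(2, Pow(o, 2))))
Function('Q')(I, h) = 2
U = Rational(1784899, 207018) (U = Add(Mul(-1927, Rational(-1, 2226)), Mul(-2164, Rational(-1, 279))) = Add(Rational(1927, 2226), Rational(2164, 279)) = Rational(1784899, 207018) ≈ 8.6219)
Add(U, Mul(-1, Function('Q')(Function('X')(-7), -54))) = Add(Rational(1784899, 207018), Mul(-1, 2)) = Add(Rational(1784899, 207018), -2) = Rational(1370863, 207018)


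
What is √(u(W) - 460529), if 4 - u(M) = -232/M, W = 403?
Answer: I*√74793311229/403 ≈ 678.62*I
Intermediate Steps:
u(M) = 4 + 232/M (u(M) = 4 - (-232)/M = 4 + 232/M)
√(u(W) - 460529) = √((4 + 232/403) - 460529) = √(1844/403 - 460529) = √(-185591343/403) = I*√74793311229/403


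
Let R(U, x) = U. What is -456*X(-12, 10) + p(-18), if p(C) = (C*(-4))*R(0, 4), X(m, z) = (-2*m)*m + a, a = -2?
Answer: 132240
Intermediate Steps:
X(m, z) = -2 - 2*m**2 (X(m, z) = (-2*m)*m - 2 = -2*m**2 - 2 = -2 - 2*m**2)
p(C) = 0 (p(C) = (C*(-4))*0 = -4*C*0 = 0)
-456*X(-12, 10) + p(-18) = -456*(-2 - 2*(-12)**2) + 0 = -456*(-2 - 2*144) + 0 = -456*(-2 - 288) + 0 = -456*(-290) + 0 = 132240 + 0 = 132240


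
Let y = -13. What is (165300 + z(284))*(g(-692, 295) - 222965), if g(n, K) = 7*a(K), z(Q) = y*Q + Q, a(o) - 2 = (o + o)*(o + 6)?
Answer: 165158818668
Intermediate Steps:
a(o) = 2 + 2*o*(6 + o) (a(o) = 2 + (o + o)*(o + 6) = 2 + (2*o)*(6 + o) = 2 + 2*o*(6 + o))
z(Q) = -12*Q (z(Q) = -13*Q + Q = -12*Q)
g(n, K) = 14 + 14*K² + 84*K (g(n, K) = 7*(2 + 2*K² + 12*K) = 14 + 14*K² + 84*K)
(165300 + z(284))*(g(-692, 295) - 222965) = (165300 - 12*284)*((14 + 14*295² + 84*295) - 222965) = (165300 - 3408)*((14 + 14*87025 + 24780) - 222965) = 161892*((14 + 1218350 + 24780) - 222965) = 161892*(1243144 - 222965) = 161892*1020179 = 165158818668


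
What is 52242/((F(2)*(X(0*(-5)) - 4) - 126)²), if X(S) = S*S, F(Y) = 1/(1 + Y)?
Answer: 235089/72962 ≈ 3.2221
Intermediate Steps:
X(S) = S²
52242/((F(2)*(X(0*(-5)) - 4) - 126)²) = 52242/((((0*(-5))² - 4)/(1 + 2) - 126)²) = 52242/(((0² - 4)/3 - 126)²) = 52242/(((0 - 4)/3 - 126)²) = 52242/(((⅓)*(-4) - 126)²) = 52242/((-4/3 - 126)²) = 52242/((-382/3)²) = 52242/(145924/9) = 52242*(9/145924) = 235089/72962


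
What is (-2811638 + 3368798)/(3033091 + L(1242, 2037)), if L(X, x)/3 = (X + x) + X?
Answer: 278580/1523327 ≈ 0.18288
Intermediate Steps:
L(X, x) = 3*x + 6*X (L(X, x) = 3*((X + x) + X) = 3*(x + 2*X) = 3*x + 6*X)
(-2811638 + 3368798)/(3033091 + L(1242, 2037)) = (-2811638 + 3368798)/(3033091 + (3*2037 + 6*1242)) = 557160/(3033091 + (6111 + 7452)) = 557160/(3033091 + 13563) = 557160/3046654 = 557160*(1/3046654) = 278580/1523327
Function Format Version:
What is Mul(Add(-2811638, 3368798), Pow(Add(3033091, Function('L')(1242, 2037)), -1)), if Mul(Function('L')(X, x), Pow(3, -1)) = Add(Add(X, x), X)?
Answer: Rational(278580, 1523327) ≈ 0.18288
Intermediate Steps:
Function('L')(X, x) = Add(Mul(3, x), Mul(6, X)) (Function('L')(X, x) = Mul(3, Add(Add(X, x), X)) = Mul(3, Add(x, Mul(2, X))) = Add(Mul(3, x), Mul(6, X)))
Mul(Add(-2811638, 3368798), Pow(Add(3033091, Function('L')(1242, 2037)), -1)) = Mul(Add(-2811638, 3368798), Pow(Add(3033091, Add(Mul(3, 2037), Mul(6, 1242))), -1)) = Mul(557160, Pow(Add(3033091, Add(6111, 7452)), -1)) = Mul(557160, Pow(Add(3033091, 13563), -1)) = Mul(557160, Pow(3046654, -1)) = Mul(557160, Rational(1, 3046654)) = Rational(278580, 1523327)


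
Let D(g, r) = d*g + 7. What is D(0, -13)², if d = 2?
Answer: 49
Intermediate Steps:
D(g, r) = 7 + 2*g (D(g, r) = 2*g + 7 = 7 + 2*g)
D(0, -13)² = (7 + 2*0)² = (7 + 0)² = 7² = 49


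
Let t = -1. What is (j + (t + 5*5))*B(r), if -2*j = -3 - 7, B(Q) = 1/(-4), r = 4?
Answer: -29/4 ≈ -7.2500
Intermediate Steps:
B(Q) = -1/4 (B(Q) = 1*(-1/4) = -1/4)
j = 5 (j = -(-3 - 7)/2 = -1/2*(-10) = 5)
(j + (t + 5*5))*B(r) = (5 + (-1 + 5*5))*(-1/4) = (5 + (-1 + 25))*(-1/4) = (5 + 24)*(-1/4) = 29*(-1/4) = -29/4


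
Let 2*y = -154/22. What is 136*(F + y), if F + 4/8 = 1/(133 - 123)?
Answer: -2652/5 ≈ -530.40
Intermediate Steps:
y = -7/2 (y = (-154/22)/2 = (-154*1/22)/2 = (½)*(-7) = -7/2 ≈ -3.5000)
F = -⅖ (F = -½ + 1/(133 - 123) = -½ + 1/10 = -½ + ⅒ = -⅖ ≈ -0.40000)
136*(F + y) = 136*(-⅖ - 7/2) = 136*(-39/10) = -2652/5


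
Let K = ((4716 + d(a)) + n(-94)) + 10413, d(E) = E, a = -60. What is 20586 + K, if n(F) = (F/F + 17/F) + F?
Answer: 3342811/94 ≈ 35562.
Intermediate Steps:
n(F) = 1 + F + 17/F (n(F) = (1 + 17/F) + F = 1 + F + 17/F)
K = 1407727/94 (K = ((4716 - 60) + (1 - 94 + 17/(-94))) + 10413 = (4656 + (1 - 94 + 17*(-1/94))) + 10413 = (4656 + (1 - 94 - 17/94)) + 10413 = (4656 - 8759/94) + 10413 = 428905/94 + 10413 = 1407727/94 ≈ 14976.)
20586 + K = 20586 + 1407727/94 = 3342811/94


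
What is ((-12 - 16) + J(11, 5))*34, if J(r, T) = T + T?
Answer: -612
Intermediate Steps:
J(r, T) = 2*T
((-12 - 16) + J(11, 5))*34 = ((-12 - 16) + 2*5)*34 = (-28 + 10)*34 = -18*34 = -612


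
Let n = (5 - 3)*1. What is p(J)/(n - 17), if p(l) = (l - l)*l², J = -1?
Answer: 0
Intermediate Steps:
p(l) = 0 (p(l) = 0*l² = 0)
n = 2 (n = 2*1 = 2)
p(J)/(n - 17) = 0/(2 - 17) = 0/(-15) = 0*(-1/15) = 0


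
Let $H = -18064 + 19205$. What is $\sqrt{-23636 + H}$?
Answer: $i \sqrt{22495} \approx 149.98 i$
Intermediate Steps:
$H = 1141$
$\sqrt{-23636 + H} = \sqrt{-23636 + 1141} = \sqrt{-22495} = i \sqrt{22495}$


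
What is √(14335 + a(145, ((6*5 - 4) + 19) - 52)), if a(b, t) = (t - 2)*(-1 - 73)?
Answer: √15001 ≈ 122.48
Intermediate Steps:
a(b, t) = 148 - 74*t (a(b, t) = (-2 + t)*(-74) = 148 - 74*t)
√(14335 + a(145, ((6*5 - 4) + 19) - 52)) = √(14335 + (148 - 74*(((6*5 - 4) + 19) - 52))) = √(14335 + (148 - 74*(((30 - 4) + 19) - 52))) = √(14335 + (148 - 74*((26 + 19) - 52))) = √(14335 + (148 - 74*(45 - 52))) = √(14335 + (148 - 74*(-7))) = √(14335 + (148 + 518)) = √(14335 + 666) = √15001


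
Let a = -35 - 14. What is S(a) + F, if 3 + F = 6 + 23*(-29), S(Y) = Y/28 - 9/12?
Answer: -1333/2 ≈ -666.50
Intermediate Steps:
a = -49
S(Y) = -3/4 + Y/28 (S(Y) = Y*(1/28) - 9*1/12 = Y/28 - 3/4 = -3/4 + Y/28)
F = -664 (F = -3 + (6 + 23*(-29)) = -3 + (6 - 667) = -3 - 661 = -664)
S(a) + F = (-3/4 + (1/28)*(-49)) - 664 = (-3/4 - 7/4) - 664 = -5/2 - 664 = -1333/2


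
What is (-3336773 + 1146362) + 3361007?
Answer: 1170596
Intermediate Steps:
(-3336773 + 1146362) + 3361007 = -2190411 + 3361007 = 1170596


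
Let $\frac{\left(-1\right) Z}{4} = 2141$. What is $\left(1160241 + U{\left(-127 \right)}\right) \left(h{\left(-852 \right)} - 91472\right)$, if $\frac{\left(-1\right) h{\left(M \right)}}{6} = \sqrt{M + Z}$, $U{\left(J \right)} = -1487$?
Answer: $-105993545888 - 13905048 i \sqrt{2354} \approx -1.0599 \cdot 10^{11} - 6.7465 \cdot 10^{8} i$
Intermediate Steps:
$Z = -8564$ ($Z = \left(-4\right) 2141 = -8564$)
$h{\left(M \right)} = - 6 \sqrt{-8564 + M}$ ($h{\left(M \right)} = - 6 \sqrt{M - 8564} = - 6 \sqrt{-8564 + M}$)
$\left(1160241 + U{\left(-127 \right)}\right) \left(h{\left(-852 \right)} - 91472\right) = \left(1160241 - 1487\right) \left(- 6 \sqrt{-8564 - 852} - 91472\right) = 1158754 \left(- 6 \sqrt{-9416} - 91472\right) = 1158754 \left(- 6 \cdot 2 i \sqrt{2354} - 91472\right) = 1158754 \left(- 12 i \sqrt{2354} - 91472\right) = 1158754 \left(-91472 - 12 i \sqrt{2354}\right) = -105993545888 - 13905048 i \sqrt{2354}$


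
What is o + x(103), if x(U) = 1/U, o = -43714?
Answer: -4502541/103 ≈ -43714.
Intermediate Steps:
o + x(103) = -43714 + 1/103 = -4502541/103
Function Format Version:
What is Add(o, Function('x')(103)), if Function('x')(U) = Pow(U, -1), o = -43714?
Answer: Rational(-4502541, 103) ≈ -43714.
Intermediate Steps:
Add(o, Function('x')(103)) = Add(-43714, Pow(103, -1)) = Add(-43714, Rational(1, 103)) = Rational(-4502541, 103)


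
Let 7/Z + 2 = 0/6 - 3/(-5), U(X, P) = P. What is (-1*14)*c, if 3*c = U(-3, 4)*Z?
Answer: 280/3 ≈ 93.333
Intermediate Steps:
Z = -5 (Z = 7/(-2 + (0/6 - 3/(-5))) = 7/(-2 + (0*(⅙) - 3*(-⅕))) = 7/(-2 + (0 + ⅗)) = 7/(-2 + ⅗) = 7/(-7/5) = 7*(-5/7) = -5)
c = -20/3 (c = (4*(-5))/3 = (⅓)*(-20) = -20/3 ≈ -6.6667)
(-1*14)*c = -1*14*(-20/3) = -14*(-20/3) = 280/3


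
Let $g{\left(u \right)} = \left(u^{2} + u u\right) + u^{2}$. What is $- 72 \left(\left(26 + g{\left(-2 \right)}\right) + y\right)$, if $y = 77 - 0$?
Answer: $-8280$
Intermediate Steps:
$g{\left(u \right)} = 3 u^{2}$ ($g{\left(u \right)} = \left(u^{2} + u^{2}\right) + u^{2} = 2 u^{2} + u^{2} = 3 u^{2}$)
$y = 77$ ($y = 77 + 0 = 77$)
$- 72 \left(\left(26 + g{\left(-2 \right)}\right) + y\right) = - 72 \left(\left(26 + 3 \left(-2\right)^{2}\right) + 77\right) = - 72 \left(\left(26 + 3 \cdot 4\right) + 77\right) = - 72 \left(\left(26 + 12\right) + 77\right) = - 72 \left(38 + 77\right) = \left(-72\right) 115 = -8280$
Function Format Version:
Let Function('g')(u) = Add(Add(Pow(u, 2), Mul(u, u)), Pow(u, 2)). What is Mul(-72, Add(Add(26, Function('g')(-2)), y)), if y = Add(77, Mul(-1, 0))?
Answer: -8280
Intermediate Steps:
Function('g')(u) = Mul(3, Pow(u, 2)) (Function('g')(u) = Add(Add(Pow(u, 2), Pow(u, 2)), Pow(u, 2)) = Add(Mul(2, Pow(u, 2)), Pow(u, 2)) = Mul(3, Pow(u, 2)))
y = 77 (y = Add(77, 0) = 77)
Mul(-72, Add(Add(26, Function('g')(-2)), y)) = Mul(-72, Add(Add(26, Mul(3, Pow(-2, 2))), 77)) = Mul(-72, Add(Add(26, Mul(3, 4)), 77)) = Mul(-72, Add(Add(26, 12), 77)) = Mul(-72, Add(38, 77)) = Mul(-72, 115) = -8280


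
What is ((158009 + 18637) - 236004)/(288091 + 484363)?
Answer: -29679/386227 ≈ -0.076843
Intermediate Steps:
((158009 + 18637) - 236004)/(288091 + 484363) = (176646 - 236004)/772454 = -59358*1/772454 = -29679/386227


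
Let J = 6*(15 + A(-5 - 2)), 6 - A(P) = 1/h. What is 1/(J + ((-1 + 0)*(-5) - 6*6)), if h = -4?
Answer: 2/193 ≈ 0.010363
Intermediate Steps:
A(P) = 25/4 (A(P) = 6 - 1/(-4) = 6 - 1*(-¼) = 6 + ¼ = 25/4)
J = 255/2 (J = 6*(15 + 25/4) = 6*(85/4) = 255/2 ≈ 127.50)
1/(J + ((-1 + 0)*(-5) - 6*6)) = 1/(255/2 + ((-1 + 0)*(-5) - 6*6)) = 1/(255/2 + (-1*(-5) - 36)) = 1/(255/2 + (5 - 36)) = 1/(255/2 - 31) = 1/(193/2) = 2/193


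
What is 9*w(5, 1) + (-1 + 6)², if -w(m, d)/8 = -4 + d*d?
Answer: 241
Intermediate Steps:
w(m, d) = 32 - 8*d² (w(m, d) = -8*(-4 + d*d) = -8*(-4 + d²) = 32 - 8*d²)
9*w(5, 1) + (-1 + 6)² = 9*(32 - 8*1²) + (-1 + 6)² = 9*(32 - 8*1) + 5² = 9*(32 - 8) + 25 = 9*24 + 25 = 216 + 25 = 241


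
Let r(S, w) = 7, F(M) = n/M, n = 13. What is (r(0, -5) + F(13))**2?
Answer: 64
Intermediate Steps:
F(M) = 13/M
(r(0, -5) + F(13))**2 = (7 + 13/13)**2 = (7 + 13*(1/13))**2 = (7 + 1)**2 = 8**2 = 64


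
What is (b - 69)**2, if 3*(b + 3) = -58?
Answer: 75076/9 ≈ 8341.8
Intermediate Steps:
b = -67/3 (b = -3 + (1/3)*(-58) = -3 - 58/3 = -67/3 ≈ -22.333)
(b - 69)**2 = (-67/3 - 69)**2 = (-274/3)**2 = 75076/9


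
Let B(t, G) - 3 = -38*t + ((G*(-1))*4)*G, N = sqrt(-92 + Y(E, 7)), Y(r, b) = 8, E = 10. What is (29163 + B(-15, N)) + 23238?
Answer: 53310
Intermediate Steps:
N = 2*I*sqrt(21) (N = sqrt(-92 + 8) = sqrt(-84) = 2*I*sqrt(21) ≈ 9.1651*I)
B(t, G) = 3 - 38*t - 4*G**2 (B(t, G) = 3 + (-38*t + ((G*(-1))*4)*G) = 3 + (-38*t + (-G*4)*G) = 3 + (-38*t + (-4*G)*G) = 3 + (-38*t - 4*G**2) = 3 - 38*t - 4*G**2)
(29163 + B(-15, N)) + 23238 = (29163 + (3 - 38*(-15) - 4*(2*I*sqrt(21))**2)) + 23238 = (29163 + (3 + 570 - 4*(-84))) + 23238 = (29163 + (3 + 570 + 336)) + 23238 = (29163 + 909) + 23238 = 30072 + 23238 = 53310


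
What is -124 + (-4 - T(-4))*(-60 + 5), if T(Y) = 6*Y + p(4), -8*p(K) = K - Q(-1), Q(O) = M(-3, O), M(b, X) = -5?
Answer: -10287/8 ≈ -1285.9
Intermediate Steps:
Q(O) = -5
p(K) = -5/8 - K/8 (p(K) = -(K - 1*(-5))/8 = -(K + 5)/8 = -(5 + K)/8 = -5/8 - K/8)
T(Y) = -9/8 + 6*Y (T(Y) = 6*Y + (-5/8 - ⅛*4) = 6*Y + (-5/8 - ½) = 6*Y - 9/8 = -9/8 + 6*Y)
-124 + (-4 - T(-4))*(-60 + 5) = -124 + (-4 - (-9/8 + 6*(-4)))*(-60 + 5) = -124 + (-4 - (-9/8 - 24))*(-55) = -124 + (-4 - 1*(-201/8))*(-55) = -124 + (-4 + 201/8)*(-55) = -124 + (169/8)*(-55) = -124 - 9295/8 = -10287/8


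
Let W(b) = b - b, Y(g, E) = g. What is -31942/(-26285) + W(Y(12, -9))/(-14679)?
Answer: 31942/26285 ≈ 1.2152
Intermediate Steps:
W(b) = 0
-31942/(-26285) + W(Y(12, -9))/(-14679) = -31942/(-26285) + 0/(-14679) = -31942*(-1/26285) + 0*(-1/14679) = 31942/26285 + 0 = 31942/26285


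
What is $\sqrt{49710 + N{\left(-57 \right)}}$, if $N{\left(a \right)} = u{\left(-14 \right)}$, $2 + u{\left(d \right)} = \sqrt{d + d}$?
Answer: $\sqrt{49708 + 2 i \sqrt{7}} \approx 222.95 + 0.012 i$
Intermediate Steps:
$u{\left(d \right)} = -2 + \sqrt{2} \sqrt{d}$ ($u{\left(d \right)} = -2 + \sqrt{d + d} = -2 + \sqrt{2 d} = -2 + \sqrt{2} \sqrt{d}$)
$N{\left(a \right)} = -2 + 2 i \sqrt{7}$ ($N{\left(a \right)} = -2 + \sqrt{2} \sqrt{-14} = -2 + \sqrt{2} i \sqrt{14} = -2 + 2 i \sqrt{7}$)
$\sqrt{49710 + N{\left(-57 \right)}} = \sqrt{49710 - \left(2 - 2 i \sqrt{7}\right)} = \sqrt{49708 + 2 i \sqrt{7}}$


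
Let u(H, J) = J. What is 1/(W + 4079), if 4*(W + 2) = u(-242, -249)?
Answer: 4/16059 ≈ 0.00024908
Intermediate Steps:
W = -257/4 (W = -2 + (1/4)*(-249) = -2 - 249/4 = -257/4 ≈ -64.250)
1/(W + 4079) = 1/(-257/4 + 4079) = 1/(16059/4) = 4/16059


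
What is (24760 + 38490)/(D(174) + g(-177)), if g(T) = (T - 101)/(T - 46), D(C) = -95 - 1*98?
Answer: -14104750/42761 ≈ -329.85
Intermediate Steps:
D(C) = -193 (D(C) = -95 - 98 = -193)
g(T) = (-101 + T)/(-46 + T)
(24760 + 38490)/(D(174) + g(-177)) = (24760 + 38490)/(-193 + (-101 - 177)/(-46 - 177)) = 63250/(-193 - 278/(-223)) = 63250/(-193 - 1/223*(-278)) = 63250/(-193 + 278/223) = 63250/(-42761/223) = 63250*(-223/42761) = -14104750/42761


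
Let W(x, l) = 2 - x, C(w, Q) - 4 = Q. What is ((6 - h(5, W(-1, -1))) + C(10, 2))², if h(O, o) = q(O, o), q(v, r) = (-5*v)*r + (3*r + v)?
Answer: 5329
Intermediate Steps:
C(w, Q) = 4 + Q
q(v, r) = v + 3*r - 5*r*v (q(v, r) = -5*r*v + (v + 3*r) = v + 3*r - 5*r*v)
h(O, o) = O + 3*o - 5*O*o (h(O, o) = O + 3*o - 5*o*O = O + 3*o - 5*O*o)
((6 - h(5, W(-1, -1))) + C(10, 2))² = ((6 - (5 + 3*(2 - 1*(-1)) - 5*5*(2 - 1*(-1)))) + (4 + 2))² = ((6 - (5 + 3*(2 + 1) - 5*5*(2 + 1))) + 6)² = ((6 - (5 + 3*3 - 5*5*3)) + 6)² = ((6 - (5 + 9 - 75)) + 6)² = ((6 - 1*(-61)) + 6)² = ((6 + 61) + 6)² = (67 + 6)² = 73² = 5329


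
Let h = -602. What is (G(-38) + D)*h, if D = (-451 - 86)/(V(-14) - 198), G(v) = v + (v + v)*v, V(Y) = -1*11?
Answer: -358904574/209 ≈ -1.7172e+6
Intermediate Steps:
V(Y) = -11
G(v) = v + 2*v² (G(v) = v + (2*v)*v = v + 2*v²)
D = 537/209 (D = (-451 - 86)/(-11 - 198) = -537/(-209) = -537*(-1/209) = 537/209 ≈ 2.5694)
(G(-38) + D)*h = (-38*(1 + 2*(-38)) + 537/209)*(-602) = (-38*(1 - 76) + 537/209)*(-602) = (-38*(-75) + 537/209)*(-602) = (2850 + 537/209)*(-602) = (596187/209)*(-602) = -358904574/209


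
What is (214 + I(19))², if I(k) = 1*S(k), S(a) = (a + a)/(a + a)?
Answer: 46225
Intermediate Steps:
S(a) = 1 (S(a) = (2*a)/((2*a)) = (2*a)*(1/(2*a)) = 1)
I(k) = 1 (I(k) = 1*1 = 1)
(214 + I(19))² = (214 + 1)² = 215² = 46225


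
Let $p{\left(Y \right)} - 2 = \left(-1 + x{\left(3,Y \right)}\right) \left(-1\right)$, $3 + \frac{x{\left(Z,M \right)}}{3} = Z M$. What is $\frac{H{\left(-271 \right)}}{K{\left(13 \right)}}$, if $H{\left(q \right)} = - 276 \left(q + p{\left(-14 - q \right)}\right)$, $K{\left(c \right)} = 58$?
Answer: $\frac{354936}{29} \approx 12239.0$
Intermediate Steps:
$x{\left(Z,M \right)} = -9 + 3 M Z$ ($x{\left(Z,M \right)} = -9 + 3 Z M = -9 + 3 M Z$)
$p{\left(Y \right)} = 12 - 9 Y$ ($p{\left(Y \right)} = 2 + \left(-1 + \left(-9 + 3 Y 3\right)\right) \left(-1\right) = 2 + \left(-1 + \left(-9 + 9 Y\right)\right) \left(-1\right) = 2 + \left(-10 + 9 Y\right) \left(-1\right) = 2 - \left(-10 + 9 Y\right) = 12 - 9 Y$)
$H{\left(q \right)} = -38088 - 2760 q$ ($H{\left(q \right)} = - 276 \left(q - \left(-12 + 9 \left(-14 - q\right)\right)\right) = - 276 \left(q + \left(12 + \left(126 + 9 q\right)\right)\right) = - 276 \left(q + \left(138 + 9 q\right)\right) = - 276 \left(138 + 10 q\right) = -38088 - 2760 q$)
$\frac{H{\left(-271 \right)}}{K{\left(13 \right)}} = \frac{-38088 - -747960}{58} = \left(-38088 + 747960\right) \frac{1}{58} = 709872 \cdot \frac{1}{58} = \frac{354936}{29}$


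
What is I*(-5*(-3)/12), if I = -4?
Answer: -5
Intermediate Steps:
I*(-5*(-3)/12) = -4*(-5*(-3))/12 = -60/12 = -4*5/4 = -5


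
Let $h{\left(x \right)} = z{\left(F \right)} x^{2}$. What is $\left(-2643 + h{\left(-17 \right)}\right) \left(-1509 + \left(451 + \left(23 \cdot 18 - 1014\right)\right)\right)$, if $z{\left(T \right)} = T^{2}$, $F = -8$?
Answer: $-26284274$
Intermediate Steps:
$h{\left(x \right)} = 64 x^{2}$ ($h{\left(x \right)} = \left(-8\right)^{2} x^{2} = 64 x^{2}$)
$\left(-2643 + h{\left(-17 \right)}\right) \left(-1509 + \left(451 + \left(23 \cdot 18 - 1014\right)\right)\right) = \left(-2643 + 64 \left(-17\right)^{2}\right) \left(-1509 + \left(451 + \left(23 \cdot 18 - 1014\right)\right)\right) = \left(-2643 + 64 \cdot 289\right) \left(-1509 + \left(451 + \left(414 - 1014\right)\right)\right) = \left(-2643 + 18496\right) \left(-1509 + \left(451 - 600\right)\right) = 15853 \left(-1509 - 149\right) = 15853 \left(-1658\right) = -26284274$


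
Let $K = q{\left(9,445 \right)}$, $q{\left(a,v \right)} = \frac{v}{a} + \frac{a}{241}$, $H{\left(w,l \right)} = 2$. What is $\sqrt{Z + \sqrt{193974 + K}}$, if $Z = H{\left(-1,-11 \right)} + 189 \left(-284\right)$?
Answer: $\frac{\sqrt{-28056956346 + 1446 \sqrt{25355425153}}}{723} \approx 230.72 i$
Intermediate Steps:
$q{\left(a,v \right)} = \frac{a}{241} + \frac{v}{a}$ ($q{\left(a,v \right)} = \frac{v}{a} + a \frac{1}{241} = \frac{v}{a} + \frac{a}{241} = \frac{a}{241} + \frac{v}{a}$)
$Z = -53674$ ($Z = 2 + 189 \left(-284\right) = 2 - 53676 = -53674$)
$K = \frac{107326}{2169}$ ($K = \frac{1}{241} \cdot 9 + \frac{445}{9} = \frac{9}{241} + 445 \cdot \frac{1}{9} = \frac{9}{241} + \frac{445}{9} = \frac{107326}{2169} \approx 49.482$)
$\sqrt{Z + \sqrt{193974 + K}} = \sqrt{-53674 + \sqrt{193974 + \frac{107326}{2169}}} = \sqrt{-53674 + \sqrt{\frac{420836932}{2169}}} = \sqrt{-53674 + \frac{2 \sqrt{25355425153}}{723}}$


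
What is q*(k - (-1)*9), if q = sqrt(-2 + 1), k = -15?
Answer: -6*I ≈ -6.0*I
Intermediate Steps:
q = I (q = sqrt(-1) = I ≈ 1.0*I)
q*(k - (-1)*9) = I*(-15 - (-1)*9) = I*(-15 - 1*(-9)) = I*(-15 + 9) = I*(-6) = -6*I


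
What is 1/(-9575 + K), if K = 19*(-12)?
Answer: -1/9803 ≈ -0.00010201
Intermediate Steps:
K = -228
1/(-9575 + K) = 1/(-9575 - 228) = 1/(-9803) = -1/9803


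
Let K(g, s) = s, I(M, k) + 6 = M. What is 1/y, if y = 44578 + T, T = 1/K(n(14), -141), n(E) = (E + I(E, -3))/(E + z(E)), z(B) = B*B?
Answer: 141/6285497 ≈ 2.2433e-5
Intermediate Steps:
z(B) = B**2
I(M, k) = -6 + M
n(E) = (-6 + 2*E)/(E + E**2) (n(E) = (E + (-6 + E))/(E + E**2) = (-6 + 2*E)/(E + E**2))
T = -1/141 (T = 1/(-141) = -1/141 ≈ -0.0070922)
y = 6285497/141 (y = 44578 - 1/141 = 6285497/141 ≈ 44578.)
1/y = 1/(6285497/141) = 141/6285497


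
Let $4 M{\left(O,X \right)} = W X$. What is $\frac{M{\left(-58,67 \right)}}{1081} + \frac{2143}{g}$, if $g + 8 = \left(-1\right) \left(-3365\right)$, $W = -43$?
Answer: $- \frac{405185}{14515668} \approx -0.027914$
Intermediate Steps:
$M{\left(O,X \right)} = - \frac{43 X}{4}$ ($M{\left(O,X \right)} = \frac{\left(-43\right) X}{4} = - \frac{43 X}{4}$)
$g = 3357$ ($g = -8 - -3365 = -8 + 3365 = 3357$)
$\frac{M{\left(-58,67 \right)}}{1081} + \frac{2143}{g} = \frac{\left(- \frac{43}{4}\right) 67}{1081} + \frac{2143}{3357} = \left(- \frac{2881}{4}\right) \frac{1}{1081} + 2143 \cdot \frac{1}{3357} = - \frac{2881}{4324} + \frac{2143}{3357} = - \frac{405185}{14515668}$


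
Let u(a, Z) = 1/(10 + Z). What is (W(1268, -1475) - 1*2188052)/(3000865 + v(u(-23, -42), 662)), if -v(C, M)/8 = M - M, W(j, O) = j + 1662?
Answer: -2185122/3000865 ≈ -0.72816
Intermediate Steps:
W(j, O) = 1662 + j
v(C, M) = 0 (v(C, M) = -8*(M - M) = -8*0 = 0)
(W(1268, -1475) - 1*2188052)/(3000865 + v(u(-23, -42), 662)) = ((1662 + 1268) - 1*2188052)/(3000865 + 0) = (2930 - 2188052)/3000865 = -2185122*1/3000865 = -2185122/3000865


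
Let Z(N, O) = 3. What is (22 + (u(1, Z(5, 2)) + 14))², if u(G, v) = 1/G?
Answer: 1369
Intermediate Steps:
(22 + (u(1, Z(5, 2)) + 14))² = (22 + (1/1 + 14))² = (22 + (1 + 14))² = (22 + 15)² = 37² = 1369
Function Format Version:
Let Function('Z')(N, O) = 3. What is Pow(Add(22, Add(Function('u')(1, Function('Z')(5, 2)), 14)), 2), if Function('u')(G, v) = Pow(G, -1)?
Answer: 1369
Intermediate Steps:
Pow(Add(22, Add(Function('u')(1, Function('Z')(5, 2)), 14)), 2) = Pow(Add(22, Add(Pow(1, -1), 14)), 2) = Pow(Add(22, Add(1, 14)), 2) = Pow(Add(22, 15), 2) = Pow(37, 2) = 1369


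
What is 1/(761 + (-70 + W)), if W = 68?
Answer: 1/759 ≈ 0.0013175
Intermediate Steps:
1/(761 + (-70 + W)) = 1/(761 + (-70 + 68)) = 1/(761 - 2) = 1/759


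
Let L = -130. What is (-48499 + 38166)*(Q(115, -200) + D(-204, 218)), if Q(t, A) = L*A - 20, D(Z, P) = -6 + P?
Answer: -270641936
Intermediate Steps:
Q(t, A) = -20 - 130*A (Q(t, A) = -130*A - 20 = -20 - 130*A)
(-48499 + 38166)*(Q(115, -200) + D(-204, 218)) = (-48499 + 38166)*((-20 - 130*(-200)) + (-6 + 218)) = -10333*((-20 + 26000) + 212) = -10333*(25980 + 212) = -10333*26192 = -270641936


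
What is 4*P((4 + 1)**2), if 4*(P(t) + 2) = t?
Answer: 17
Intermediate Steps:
P(t) = -2 + t/4
4*P((4 + 1)**2) = 4*(-2 + (4 + 1)**2/4) = 4*(-2 + (1/4)*5**2) = 4*(-2 + (1/4)*25) = 4*(-2 + 25/4) = 4*(17/4) = 17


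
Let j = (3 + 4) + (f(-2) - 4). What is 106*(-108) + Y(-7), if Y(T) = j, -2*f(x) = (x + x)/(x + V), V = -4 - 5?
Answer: -125897/11 ≈ -11445.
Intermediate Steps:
V = -9
f(x) = -x/(-9 + x) (f(x) = -(x + x)/(2*(x - 9)) = -2*x/(2*(-9 + x)) = -x/(-9 + x))
j = 31/11 (j = (3 + 4) + (-1*(-2)/(-9 - 2) - 4) = 7 + (-1*(-2)/(-11) - 4) = 7 + (-1*(-2)*(-1/11) - 4) = 7 + (-2/11 - 4) = 7 - 46/11 = 31/11 ≈ 2.8182)
Y(T) = 31/11
106*(-108) + Y(-7) = 106*(-108) + 31/11 = -11448 + 31/11 = -125897/11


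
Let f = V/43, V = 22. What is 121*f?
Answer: 2662/43 ≈ 61.907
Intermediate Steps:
f = 22/43 ≈ 0.51163
121*f = 121*(22/43) = 2662/43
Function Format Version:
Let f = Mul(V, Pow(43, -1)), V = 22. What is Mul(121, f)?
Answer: Rational(2662, 43) ≈ 61.907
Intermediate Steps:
f = Rational(22, 43) (f = Mul(22, Pow(43, -1)) = Mul(22, Rational(1, 43)) = Rational(22, 43) ≈ 0.51163)
Mul(121, f) = Mul(121, Rational(22, 43)) = Rational(2662, 43)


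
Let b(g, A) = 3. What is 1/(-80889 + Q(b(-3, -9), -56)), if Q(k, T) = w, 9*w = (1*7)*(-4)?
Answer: -9/728029 ≈ -1.2362e-5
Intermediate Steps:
w = -28/9 (w = ((1*7)*(-4))/9 = (7*(-4))/9 = (⅑)*(-28) = -28/9 ≈ -3.1111)
Q(k, T) = -28/9
1/(-80889 + Q(b(-3, -9), -56)) = 1/(-80889 - 28/9) = 1/(-728029/9) = -9/728029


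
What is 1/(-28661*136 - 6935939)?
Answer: -1/10833835 ≈ -9.2303e-8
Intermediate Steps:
1/(-28661*136 - 6935939) = 1/(-3897896 - 6935939) = 1/(-10833835) = -1/10833835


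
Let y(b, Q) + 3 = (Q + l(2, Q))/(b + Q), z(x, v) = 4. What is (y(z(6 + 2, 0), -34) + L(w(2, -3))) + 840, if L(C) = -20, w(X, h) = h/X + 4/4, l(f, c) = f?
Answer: 12271/15 ≈ 818.07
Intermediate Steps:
y(b, Q) = -3 + (2 + Q)/(Q + b) (y(b, Q) = -3 + (Q + 2)/(b + Q) = -3 + (2 + Q)/(Q + b))
w(X, h) = 1 + h/X (w(X, h) = h/X + 4*(¼) = h/X + 1 = 1 + h/X)
(y(z(6 + 2, 0), -34) + L(w(2, -3))) + 840 = ((2 - 3*4 - 2*(-34))/(-34 + 4) - 20) + 840 = ((2 - 12 + 68)/(-30) - 20) + 840 = (-1/30*58 - 20) + 840 = (-29/15 - 20) + 840 = -329/15 + 840 = 12271/15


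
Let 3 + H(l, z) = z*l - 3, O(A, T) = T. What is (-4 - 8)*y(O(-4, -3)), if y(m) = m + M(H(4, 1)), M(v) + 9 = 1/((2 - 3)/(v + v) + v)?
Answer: 1056/7 ≈ 150.86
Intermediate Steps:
H(l, z) = -6 + l*z (H(l, z) = -3 + (z*l - 3) = -3 + (l*z - 3) = -3 + (-3 + l*z) = -6 + l*z)
M(v) = -9 + 1/(v - 1/(2*v)) (M(v) = -9 + 1/((2 - 3)/(v + v) + v) = -9 + 1/(-1/(2*v) + v) = -9 + 1/(v - 1/(2*v)))
y(m) = -67/7 + m (y(m) = m + (9 - 18*(-6 + 4*1)² + 2*(-6 + 4*1))/(-1 + 2*(-6 + 4*1)²) = m + (9 - 18*(-6 + 4)² + 2*(-6 + 4))/(-1 + 2*(-6 + 4)²) = m + (9 - 18*(-2)² + 2*(-2))/(-1 + 2*(-2)²) = m + (9 - 18*4 - 4)/(-1 + 2*4) = m + (9 - 72 - 4)/(-1 + 8) = m - 67/7 = -67/7 + m)
(-4 - 8)*y(O(-4, -3)) = (-4 - 8)*(-67/7 - 3) = -12*(-88/7) = 1056/7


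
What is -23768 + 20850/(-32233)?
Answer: -766134794/32233 ≈ -23769.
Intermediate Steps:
-23768 + 20850/(-32233) = -23768 + 20850*(-1/32233) = -23768 - 20850/32233 = -766134794/32233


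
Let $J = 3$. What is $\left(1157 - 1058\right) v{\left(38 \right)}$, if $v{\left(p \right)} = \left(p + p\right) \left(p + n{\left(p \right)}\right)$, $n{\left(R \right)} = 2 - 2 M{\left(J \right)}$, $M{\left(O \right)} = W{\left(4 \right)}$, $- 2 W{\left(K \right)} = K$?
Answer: $331056$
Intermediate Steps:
$W{\left(K \right)} = - \frac{K}{2}$
$M{\left(O \right)} = -2$ ($M{\left(O \right)} = \left(- \frac{1}{2}\right) 4 = -2$)
$n{\left(R \right)} = 6$ ($n{\left(R \right)} = 2 - -4 = 2 + 4 = 6$)
$v{\left(p \right)} = 2 p \left(6 + p\right)$ ($v{\left(p \right)} = \left(p + p\right) \left(p + 6\right) = 2 p \left(6 + p\right)$)
$\left(1157 - 1058\right) v{\left(38 \right)} = \left(1157 - 1058\right) 2 \cdot 38 \left(6 + 38\right) = 99 \cdot 2 \cdot 38 \cdot 44 = 99 \cdot 3344 = 331056$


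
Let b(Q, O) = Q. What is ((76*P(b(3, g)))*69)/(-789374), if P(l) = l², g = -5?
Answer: -1242/20773 ≈ -0.059789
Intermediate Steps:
((76*P(b(3, g)))*69)/(-789374) = ((76*3²)*69)/(-789374) = ((76*9)*69)*(-1/789374) = (684*69)*(-1/789374) = 47196*(-1/789374) = -1242/20773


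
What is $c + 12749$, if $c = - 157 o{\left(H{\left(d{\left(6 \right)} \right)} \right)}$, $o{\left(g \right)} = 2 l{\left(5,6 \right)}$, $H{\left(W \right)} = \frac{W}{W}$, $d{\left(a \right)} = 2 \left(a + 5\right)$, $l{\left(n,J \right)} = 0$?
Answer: $12749$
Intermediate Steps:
$d{\left(a \right)} = 10 + 2 a$ ($d{\left(a \right)} = 2 \left(5 + a\right) = 10 + 2 a$)
$H{\left(W \right)} = 1$
$o{\left(g \right)} = 0$ ($o{\left(g \right)} = 2 \cdot 0 = 0$)
$c = 0$ ($c = \left(-157\right) 0 = 0$)
$c + 12749 = 0 + 12749 = 12749$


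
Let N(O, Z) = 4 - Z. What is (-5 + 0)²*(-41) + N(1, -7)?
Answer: -1014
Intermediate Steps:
(-5 + 0)²*(-41) + N(1, -7) = (-5 + 0)²*(-41) + (4 - 1*(-7)) = (-5)²*(-41) + (4 + 7) = 25*(-41) + 11 = -1025 + 11 = -1014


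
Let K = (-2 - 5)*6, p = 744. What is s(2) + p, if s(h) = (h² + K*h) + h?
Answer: 666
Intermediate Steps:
K = -42 (K = -7*6 = -42)
s(h) = h² - 41*h (s(h) = (h² - 42*h) + h = h² - 41*h)
s(2) + p = 2*(-41 + 2) + 744 = 2*(-39) + 744 = -78 + 744 = 666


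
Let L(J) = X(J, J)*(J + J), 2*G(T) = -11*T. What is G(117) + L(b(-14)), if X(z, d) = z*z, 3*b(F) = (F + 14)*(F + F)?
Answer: -1287/2 ≈ -643.50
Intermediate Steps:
b(F) = 2*F*(14 + F)/3 (b(F) = ((F + 14)*(F + F))/3 = ((14 + F)*(2*F))/3 = (2*F*(14 + F))/3 = 2*F*(14 + F)/3)
X(z, d) = z²
G(T) = -11*T/2 (G(T) = (-11*T)/2 = -11*T/2)
L(J) = 2*J³ (L(J) = J²*(J + J) = J²*(2*J) = 2*J³)
G(117) + L(b(-14)) = -11/2*117 + 2*((⅔)*(-14)*(14 - 14))³ = -1287/2 + 2*((⅔)*(-14)*0)³ = -1287/2 + 2*0³ = -1287/2 + 2*0 = -1287/2 + 0 = -1287/2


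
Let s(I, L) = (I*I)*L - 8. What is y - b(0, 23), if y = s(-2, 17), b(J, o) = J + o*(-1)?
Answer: 83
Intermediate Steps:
s(I, L) = -8 + L*I² (s(I, L) = I²*L - 8 = L*I² - 8 = -8 + L*I²)
b(J, o) = J - o
y = 60 (y = -8 + 17*(-2)² = -8 + 17*4 = -8 + 68 = 60)
y - b(0, 23) = 60 - (0 - 1*23) = 60 - (0 - 23) = 60 - 1*(-23) = 60 + 23 = 83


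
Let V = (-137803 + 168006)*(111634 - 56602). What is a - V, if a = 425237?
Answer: -1661706259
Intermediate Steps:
V = 1662131496 (V = 30203*55032 = 1662131496)
a - V = 425237 - 1*1662131496 = 425237 - 1662131496 = -1661706259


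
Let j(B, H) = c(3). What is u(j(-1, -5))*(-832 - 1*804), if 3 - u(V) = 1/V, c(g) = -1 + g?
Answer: -4090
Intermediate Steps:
j(B, H) = 2 (j(B, H) = -1 + 3 = 2)
u(V) = 3 - 1/V
u(j(-1, -5))*(-832 - 1*804) = (3 - 1/2)*(-832 - 1*804) = (3 - 1*½)*(-832 - 804) = (3 - ½)*(-1636) = (5/2)*(-1636) = -4090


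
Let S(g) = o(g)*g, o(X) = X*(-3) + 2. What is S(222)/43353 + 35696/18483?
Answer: -43593088/29677537 ≈ -1.4689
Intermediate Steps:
o(X) = 2 - 3*X (o(X) = -3*X + 2 = 2 - 3*X)
S(g) = g*(2 - 3*g) (S(g) = (2 - 3*g)*g = g*(2 - 3*g))
S(222)/43353 + 35696/18483 = (222*(2 - 3*222))/43353 + 35696/18483 = (222*(2 - 666))*(1/43353) + 35696*(1/18483) = (222*(-664))*(1/43353) + 35696/18483 = -147408*1/43353 + 35696/18483 = -49136/14451 + 35696/18483 = -43593088/29677537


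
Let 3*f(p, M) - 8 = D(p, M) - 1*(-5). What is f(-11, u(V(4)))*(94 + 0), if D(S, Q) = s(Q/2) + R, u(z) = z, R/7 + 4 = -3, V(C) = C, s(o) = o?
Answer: -3196/3 ≈ -1065.3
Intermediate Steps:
R = -49 (R = -28 + 7*(-3) = -28 - 21 = -49)
D(S, Q) = -49 + Q/2 (D(S, Q) = Q/2 - 49 = -49 + Q/2)
f(p, M) = -12 + M/6 (f(p, M) = 8/3 + ((-49 + M/2) - 1*(-5))/3 = 8/3 + ((-49 + M/2) + 5)/3 = 8/3 + (-44 + M/2)/3 = 8/3 + (-44/3 + M/6) = -12 + M/6)
f(-11, u(V(4)))*(94 + 0) = (-12 + (⅙)*4)*(94 + 0) = (-12 + ⅔)*94 = -34/3*94 = -3196/3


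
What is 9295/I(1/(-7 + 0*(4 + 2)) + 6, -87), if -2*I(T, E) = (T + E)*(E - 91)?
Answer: -65065/50552 ≈ -1.2871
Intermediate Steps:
I(T, E) = -(-91 + E)*(E + T)/2 (I(T, E) = -(T + E)*(E - 91)/2 = -(E + T)*(-91 + E)/2 = -(-91 + E)*(E + T)/2)
9295/I(1/(-7 + 0*(4 + 2)) + 6, -87) = 9295/(-1/2*(-87)**2 + (91/2)*(-87) + 91*(1/(-7 + 0*(4 + 2)) + 6)/2 - 1/2*(-87)*(1/(-7 + 0*(4 + 2)) + 6)) = 9295/(-1/2*7569 - 7917/2 + 91*(1/(-7 + 0*6) + 6)/2 - 1/2*(-87)*(1/(-7 + 0*6) + 6)) = 9295/(-7569/2 - 7917/2 + 91*(1/(-7 + 0) + 6)/2 - 1/2*(-87)*(1/(-7 + 0) + 6)) = 9295/(-7569/2 - 7917/2 + 91*(1/(-7) + 6)/2 - 1/2*(-87)*(1/(-7) + 6)) = 9295/(-7569/2 - 7917/2 + 91*(-1/7 + 6)/2 - 1/2*(-87)*(-1/7 + 6)) = 9295/(-7569/2 - 7917/2 + (91/2)*(41/7) - 1/2*(-87)*41/7) = 9295/(-7569/2 - 7917/2 + 533/2 + 3567/14) = 9295/(-50552/7) = 9295*(-7/50552) = -65065/50552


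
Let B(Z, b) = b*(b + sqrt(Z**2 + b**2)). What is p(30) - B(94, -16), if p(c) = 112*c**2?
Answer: 100544 + 32*sqrt(2273) ≈ 1.0207e+5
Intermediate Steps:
p(30) - B(94, -16) = 112*30**2 - (-16)*(-16 + sqrt(94**2 + (-16)**2)) = 112*900 - (-16)*(-16 + sqrt(8836 + 256)) = 100800 - (-16)*(-16 + sqrt(9092)) = 100800 - (-16)*(-16 + 2*sqrt(2273)) = 100800 - (256 - 32*sqrt(2273)) = 100800 + (-256 + 32*sqrt(2273)) = 100544 + 32*sqrt(2273)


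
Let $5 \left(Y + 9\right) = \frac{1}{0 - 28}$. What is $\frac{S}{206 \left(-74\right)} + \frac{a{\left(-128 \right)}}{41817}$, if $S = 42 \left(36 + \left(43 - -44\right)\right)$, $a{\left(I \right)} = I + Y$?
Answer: $- \frac{7634030561}{22311042180} \approx -0.34216$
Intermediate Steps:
$Y = - \frac{1261}{140}$ ($Y = -9 + \frac{1}{5 \left(0 - 28\right)} = -9 + \frac{1}{5 \left(-28\right)} = -9 + \frac{1}{5} \left(- \frac{1}{28}\right) = -9 - \frac{1}{140} = - \frac{1261}{140} \approx -9.0071$)
$a{\left(I \right)} = - \frac{1261}{140} + I$ ($a{\left(I \right)} = I - \frac{1261}{140} = - \frac{1261}{140} + I$)
$S = 5166$ ($S = 42 \left(36 + \left(43 + 44\right)\right) = 42 \left(36 + 87\right) = 42 \cdot 123 = 5166$)
$\frac{S}{206 \left(-74\right)} + \frac{a{\left(-128 \right)}}{41817} = \frac{5166}{206 \left(-74\right)} + \frac{- \frac{1261}{140} - 128}{41817} = \frac{5166}{-15244} - \frac{19181}{5854380} = 5166 \left(- \frac{1}{15244}\right) - \frac{19181}{5854380} = - \frac{2583}{7622} - \frac{19181}{5854380} = - \frac{7634030561}{22311042180}$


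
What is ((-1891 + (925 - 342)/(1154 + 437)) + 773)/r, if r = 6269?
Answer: -1778155/9973979 ≈ -0.17828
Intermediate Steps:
((-1891 + (925 - 342)/(1154 + 437)) + 773)/r = ((-1891 + (925 - 342)/(1154 + 437)) + 773)/6269 = ((-1891 + 583/1591) + 773)*(1/6269) = (-3007998/1591 + 773)*(1/6269) = -1778155/1591*1/6269 = -1778155/9973979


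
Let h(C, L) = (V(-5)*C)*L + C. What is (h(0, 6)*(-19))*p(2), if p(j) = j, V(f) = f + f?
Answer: 0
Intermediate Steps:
V(f) = 2*f
h(C, L) = C - 10*C*L (h(C, L) = ((2*(-5))*C)*L + C = (-10*C)*L + C = -10*C*L + C = C - 10*C*L)
(h(0, 6)*(-19))*p(2) = ((0*(1 - 10*6))*(-19))*2 = ((0*(1 - 60))*(-19))*2 = ((0*(-59))*(-19))*2 = (0*(-19))*2 = 0*2 = 0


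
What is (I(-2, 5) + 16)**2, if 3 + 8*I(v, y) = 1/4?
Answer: 251001/1024 ≈ 245.12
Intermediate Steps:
I(v, y) = -11/32 (I(v, y) = -3/8 + (1/8)/4 = -3/8 + (1/8)*(1/4) = -3/8 + 1/32 = -11/32)
(I(-2, 5) + 16)**2 = (-11/32 + 16)**2 = (501/32)**2 = 251001/1024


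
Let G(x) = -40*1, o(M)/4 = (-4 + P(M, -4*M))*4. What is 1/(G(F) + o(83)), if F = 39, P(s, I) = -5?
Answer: -1/184 ≈ -0.0054348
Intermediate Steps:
o(M) = -144 (o(M) = 4*((-4 - 5)*4) = 4*(-9*4) = 4*(-36) = -144)
G(x) = -40
1/(G(F) + o(83)) = 1/(-40 - 144) = 1/(-184) = -1/184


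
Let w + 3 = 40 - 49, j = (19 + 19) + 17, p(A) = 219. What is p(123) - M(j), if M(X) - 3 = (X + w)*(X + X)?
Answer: -4514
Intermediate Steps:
j = 55 (j = 38 + 17 = 55)
w = -12 (w = -3 + (40 - 49) = -3 - 9 = -12)
M(X) = 3 + 2*X*(-12 + X) (M(X) = 3 + (X - 12)*(X + X) = 3 + (-12 + X)*(2*X) = 3 + 2*X*(-12 + X))
p(123) - M(j) = 219 - (3 - 24*55 + 2*55²) = 219 - (3 - 1320 + 2*3025) = 219 - (3 - 1320 + 6050) = 219 - 1*4733 = 219 - 4733 = -4514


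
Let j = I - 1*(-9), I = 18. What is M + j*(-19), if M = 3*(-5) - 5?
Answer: -533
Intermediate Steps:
j = 27 (j = 18 - 1*(-9) = 18 + 9 = 27)
M = -20 (M = -15 - 5 = -20)
M + j*(-19) = -20 + 27*(-19) = -20 - 513 = -533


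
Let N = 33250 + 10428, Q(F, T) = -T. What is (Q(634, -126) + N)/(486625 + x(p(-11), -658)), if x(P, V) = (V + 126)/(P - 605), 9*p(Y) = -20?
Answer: 239388860/2659410413 ≈ 0.090016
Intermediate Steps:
p(Y) = -20/9 (p(Y) = (1/9)*(-20) = -20/9)
x(P, V) = (126 + V)/(-605 + P)
N = 43678
(Q(634, -126) + N)/(486625 + x(p(-11), -658)) = (-1*(-126) + 43678)/(486625 + (126 - 658)/(-605 - 20/9)) = (126 + 43678)/(486625 - 532/(-5465/9)) = 43804/(486625 - 9/5465*(-532)) = 43804/(486625 + 4788/5465) = 43804/(2659410413/5465) = 43804*(5465/2659410413) = 239388860/2659410413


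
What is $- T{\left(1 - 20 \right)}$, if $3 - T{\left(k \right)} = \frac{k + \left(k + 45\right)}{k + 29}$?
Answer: $- \frac{23}{10} \approx -2.3$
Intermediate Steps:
$T{\left(k \right)} = 3 - \frac{45 + 2 k}{29 + k}$ ($T{\left(k \right)} = 3 - \frac{k + \left(k + 45\right)}{k + 29} = 3 - \frac{k + \left(45 + k\right)}{29 + k} = 3 - \frac{45 + 2 k}{29 + k}$)
$- T{\left(1 - 20 \right)} = - \frac{42 + \left(1 - 20\right)}{29 + \left(1 - 20\right)} = - \frac{42 - 19}{29 - 19} = - \frac{23}{10}$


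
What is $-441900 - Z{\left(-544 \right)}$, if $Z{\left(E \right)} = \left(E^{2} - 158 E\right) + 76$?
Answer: $-823864$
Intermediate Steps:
$Z{\left(E \right)} = 76 + E^{2} - 158 E$
$-441900 - Z{\left(-544 \right)} = -441900 - \left(76 + \left(-544\right)^{2} - -85952\right) = -441900 - \left(76 + 295936 + 85952\right) = -441900 - 381964 = -823864$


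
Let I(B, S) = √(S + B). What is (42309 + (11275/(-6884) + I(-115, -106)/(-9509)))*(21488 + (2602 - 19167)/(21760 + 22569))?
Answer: 277417073963354547/305160836 - 952524987*I*√221/421524461 ≈ 9.0908e+8 - 33.593*I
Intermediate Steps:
I(B, S) = √(B + S)
(42309 + (11275/(-6884) + I(-115, -106)/(-9509)))*(21488 + (2602 - 19167)/(21760 + 22569)) = (42309 + (11275/(-6884) + √(-115 - 106)/(-9509)))*(21488 + (2602 - 19167)/(21760 + 22569)) = (42309 + (11275*(-1/6884) + √(-221)*(-1/9509)))*(21488 - 16565/44329) = (42309 + (-11275/6884 + (I*√221)*(-1/9509)))*(21488 - 16565*1/44329) = (42309 + (-11275/6884 - I*√221/9509))*(21488 - 16565/44329) = (291243881/6884 - I*√221/9509)*(952524987/44329) = 277417073963354547/305160836 - 952524987*I*√221/421524461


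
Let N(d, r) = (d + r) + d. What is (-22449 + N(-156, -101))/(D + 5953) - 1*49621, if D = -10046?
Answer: -203075891/4093 ≈ -49615.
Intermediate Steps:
N(d, r) = r + 2*d
(-22449 + N(-156, -101))/(D + 5953) - 1*49621 = (-22449 + (-101 + 2*(-156)))/(-10046 + 5953) - 1*49621 = (-22449 + (-101 - 312))/(-4093) - 49621 = (-22449 - 413)*(-1/4093) - 49621 = -22862*(-1/4093) - 49621 = 22862/4093 - 49621 = -203075891/4093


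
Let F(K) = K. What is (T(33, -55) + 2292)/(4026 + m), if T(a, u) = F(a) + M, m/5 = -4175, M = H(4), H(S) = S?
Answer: -2329/16849 ≈ -0.13823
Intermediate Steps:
M = 4
m = -20875 (m = 5*(-4175) = -20875)
T(a, u) = 4 + a (T(a, u) = a + 4 = 4 + a)
(T(33, -55) + 2292)/(4026 + m) = ((4 + 33) + 2292)/(4026 - 20875) = (37 + 2292)/(-16849) = 2329*(-1/16849) = -2329/16849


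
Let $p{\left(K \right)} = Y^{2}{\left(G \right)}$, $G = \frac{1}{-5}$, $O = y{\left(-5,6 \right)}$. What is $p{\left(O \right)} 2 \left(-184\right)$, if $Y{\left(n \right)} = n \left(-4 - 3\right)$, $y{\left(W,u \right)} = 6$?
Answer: $- \frac{18032}{25} \approx -721.28$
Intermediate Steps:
$O = 6$
$G = - \frac{1}{5} \approx -0.2$
$Y{\left(n \right)} = - 7 n$ ($Y{\left(n \right)} = n \left(-7\right) = - 7 n$)
$p{\left(K \right)} = \frac{49}{25}$ ($p{\left(K \right)} = \left(\left(-7\right) \left(- \frac{1}{5}\right)\right)^{2} = \left(\frac{7}{5}\right)^{2} = \frac{49}{25}$)
$p{\left(O \right)} 2 \left(-184\right) = \frac{49 \cdot 2 \left(-184\right)}{25} = \frac{49}{25} \left(-368\right) = - \frac{18032}{25}$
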